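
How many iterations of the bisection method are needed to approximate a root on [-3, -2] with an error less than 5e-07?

We need (b-a)/2^n ≤ 5e-07
(-2 - (-3))/2^n ≤ 5e-07
1/2^n ≤ 5e-07
2^n ≥ 2000000
n ≥ log₂(2000000) = 20.93
n ≥ 21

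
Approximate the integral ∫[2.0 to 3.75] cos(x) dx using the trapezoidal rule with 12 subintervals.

f(x) = cos(x)
a = 2.0, b = 3.75, n = 12
h = (b - a)/n = 0.145833

Trapezoidal rule: (h/2)[f(x₀) + 2f(x₁) + 2f(x₂) + ... + f(xₙ)]

x_0 = 2.0000, f(x_0) = -0.416147, coefficient = 1
x_1 = 2.1458, f(x_1) = -0.543866, coefficient = 2
x_2 = 2.2917, f(x_2) = -0.660039, coefficient = 2
x_3 = 2.4375, f(x_3) = -0.762199, coefficient = 2
x_4 = 2.5833, f(x_4) = -0.848178, coefficient = 2
x_5 = 2.7292, f(x_5) = -0.916151, coefficient = 2
x_6 = 2.8750, f(x_6) = -0.964674, coefficient = 2
x_7 = 3.0208, f(x_7) = -0.992717, coefficient = 2
x_8 = 3.1667, f(x_8) = -0.999686, coefficient = 2
x_9 = 3.3125, f(x_9) = -0.985431, coefficient = 2
x_10 = 3.4583, f(x_10) = -0.950256, coefficient = 2
x_11 = 3.6042, f(x_11) = -0.894907, coefficient = 2
x_12 = 3.7500, f(x_12) = -0.820559, coefficient = 1

I ≈ (0.145833/2) × -20.272914 = -1.478233
Exact value: -1.480859
Error: 0.002625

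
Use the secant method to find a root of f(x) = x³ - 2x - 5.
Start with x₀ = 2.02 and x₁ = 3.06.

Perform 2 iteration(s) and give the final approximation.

f(x) = x³ - 2x - 5
x₀ = 2.02, x₁ = 3.06

Secant formula: x_{n+1} = x_n - f(x_n)(x_n - x_{n-1})/(f(x_n) - f(x_{n-1}))

Iteration 1:
  f(2.020000) = -0.797592
  f(3.060000) = 17.532616
  x_2 = 3.060000 - 17.532616×(3.060000 - 2.020000)/(17.532616 - (-0.797592))
       = 2.065253
Iteration 2:
  f(3.060000) = 17.532616
  f(2.065253) = -0.321645
  x_3 = 2.065253 - (-0.321645)×(2.065253 - 3.060000)/(-0.321645 - 17.532616)
       = 2.083173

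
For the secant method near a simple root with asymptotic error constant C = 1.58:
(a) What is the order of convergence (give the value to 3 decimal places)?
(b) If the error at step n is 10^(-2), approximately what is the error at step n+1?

(a) Secant method has superlinear convergence with order φ = (1+√5)/2 ≈ 1.618.
    This means |e_{n+1}| ≈ C|e_n|^1.618.

(b) With |e_n| = 10^(-2) and C = 1.58:
    |e_{n+1}| ≈ 1.58 × (10^(-2))^1.618 = 1.58 × 10^(-3.24)

(a) ≈ 1.618 (golden ratio); (b) |e_{n+1}| ≈ 9.175e-04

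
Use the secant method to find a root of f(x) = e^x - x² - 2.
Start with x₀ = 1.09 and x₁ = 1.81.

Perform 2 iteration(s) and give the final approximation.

f(x) = e^x - x² - 2
x₀ = 1.09, x₁ = 1.81

Secant formula: x_{n+1} = x_n - f(x_n)(x_n - x_{n-1})/(f(x_n) - f(x_{n-1}))

Iteration 1:
  f(1.090000) = -0.213826
  f(1.810000) = 0.834347
  x_2 = 1.810000 - 0.834347×(1.810000 - 1.090000)/(0.834347 - (-0.213826))
       = 1.236879
Iteration 2:
  f(1.810000) = 0.834347
  f(1.236879) = -0.085024
  x_3 = 1.236879 - (-0.085024)×(1.236879 - 1.810000)/(-0.085024 - 0.834347)
       = 1.289882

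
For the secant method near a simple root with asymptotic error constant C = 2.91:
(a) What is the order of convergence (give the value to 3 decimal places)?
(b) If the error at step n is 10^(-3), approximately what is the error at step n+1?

(a) Secant method has superlinear convergence with order φ = (1+√5)/2 ≈ 1.618.
    This means |e_{n+1}| ≈ C|e_n|^1.618.

(b) With |e_n| = 10^(-3) and C = 2.91:
    |e_{n+1}| ≈ 2.91 × (10^(-3))^1.618 = 2.91 × 10^(-4.85)

(a) ≈ 1.618 (golden ratio); (b) |e_{n+1}| ≈ 4.072e-05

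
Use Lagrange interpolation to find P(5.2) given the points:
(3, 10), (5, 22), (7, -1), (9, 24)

Lagrange interpolation formula:
P(x) = Σ yᵢ × Lᵢ(x)
where Lᵢ(x) = Π_{j≠i} (x - xⱼ)/(xᵢ - xⱼ)

L_0(5.2) = (5.2 - 5)/(3 - 5) × (5.2 - 7)/(3 - 7) × (5.2 - 9)/(3 - 9) = -0.028500
L_1(5.2) = (5.2 - 3)/(5 - 3) × (5.2 - 7)/(5 - 7) × (5.2 - 9)/(5 - 9) = 0.940500
L_2(5.2) = (5.2 - 3)/(7 - 3) × (5.2 - 5)/(7 - 5) × (5.2 - 9)/(7 - 9) = 0.104500
L_3(5.2) = (5.2 - 3)/(9 - 3) × (5.2 - 5)/(9 - 5) × (5.2 - 7)/(9 - 7) = -0.016500

P(5.2) = 10×L_0(5.2) + 22×L_1(5.2) + (-1)×L_2(5.2) + 24×L_3(5.2)
P(5.2) = 19.905500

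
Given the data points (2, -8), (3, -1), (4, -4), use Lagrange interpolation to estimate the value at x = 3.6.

Lagrange interpolation formula:
P(x) = Σ yᵢ × Lᵢ(x)
where Lᵢ(x) = Π_{j≠i} (x - xⱼ)/(xᵢ - xⱼ)

L_0(3.6) = (3.6 - 3)/(2 - 3) × (3.6 - 4)/(2 - 4) = -0.120000
L_1(3.6) = (3.6 - 2)/(3 - 2) × (3.6 - 4)/(3 - 4) = 0.640000
L_2(3.6) = (3.6 - 2)/(4 - 2) × (3.6 - 3)/(4 - 3) = 0.480000

P(3.6) = (-8)×L_0(3.6) + (-1)×L_1(3.6) + (-4)×L_2(3.6)
P(3.6) = -1.600000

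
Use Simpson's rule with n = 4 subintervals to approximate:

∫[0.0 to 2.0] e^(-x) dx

f(x) = e^(-x)
a = 0.0, b = 2.0, n = 4
h = (b - a)/n = 0.500000

Simpson's rule: (h/3)[f(x₀) + 4f(x₁) + 2f(x₂) + ... + f(xₙ)]

x_0 = 0.0000, f(x_0) = 1.000000, coefficient = 1
x_1 = 0.5000, f(x_1) = 0.606531, coefficient = 4
x_2 = 1.0000, f(x_2) = 0.367879, coefficient = 2
x_3 = 1.5000, f(x_3) = 0.223130, coefficient = 4
x_4 = 2.0000, f(x_4) = 0.135335, coefficient = 1

I ≈ (0.500000/3) × 5.189737 = 0.864956
Exact value: 0.864665
Error: 0.000292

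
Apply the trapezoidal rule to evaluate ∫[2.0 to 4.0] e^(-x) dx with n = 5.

f(x) = e^(-x)
a = 2.0, b = 4.0, n = 5
h = (b - a)/n = 0.400000

Trapezoidal rule: (h/2)[f(x₀) + 2f(x₁) + 2f(x₂) + ... + f(xₙ)]

x_0 = 2.0000, f(x_0) = 0.135335, coefficient = 1
x_1 = 2.4000, f(x_1) = 0.090718, coefficient = 2
x_2 = 2.8000, f(x_2) = 0.060810, coefficient = 2
x_3 = 3.2000, f(x_3) = 0.040762, coefficient = 2
x_4 = 3.6000, f(x_4) = 0.027324, coefficient = 2
x_5 = 4.0000, f(x_5) = 0.018316, coefficient = 1

I ≈ (0.400000/2) × 0.592879 = 0.118576
Exact value: 0.117020
Error: 0.001556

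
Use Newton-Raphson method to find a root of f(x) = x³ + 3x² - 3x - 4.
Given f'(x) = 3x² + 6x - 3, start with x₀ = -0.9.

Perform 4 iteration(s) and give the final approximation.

f(x) = x³ + 3x² - 3x - 4
f'(x) = 3x² + 6x - 3
x₀ = -0.9

Newton-Raphson formula: x_{n+1} = x_n - f(x_n)/f'(x_n)

Iteration 1:
  f(-0.900000) = 0.401000
  f'(-0.900000) = -5.970000
  x_1 = -0.900000 - 0.401000/(-5.970000) = -0.832831
Iteration 2:
  f(-0.832831) = 0.001657
  f'(-0.832831) = -5.916163
  x_2 = -0.832831 - 0.001657/(-5.916163) = -0.832551
Iteration 3:
  f(-0.832551) = 0.000000
  f'(-0.832551) = -5.915882
  x_3 = -0.832551 - 0.000000/(-5.915882) = -0.832551
Iteration 4:
  f(-0.832551) = 0.000000
  f'(-0.832551) = -5.915882
  x_4 = -0.832551 - 0.000000/(-5.915882) = -0.832551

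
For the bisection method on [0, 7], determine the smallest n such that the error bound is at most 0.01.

We need (b-a)/2^n ≤ 0.01
(7 - 0)/2^n ≤ 0.01
7/2^n ≤ 0.01
2^n ≥ 700
n ≥ log₂(700) = 9.45
n ≥ 10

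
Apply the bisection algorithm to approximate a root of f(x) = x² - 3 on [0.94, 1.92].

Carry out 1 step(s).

f(x) = x² - 3
Initial interval: [0.94, 1.92]

Iteration 1:
  c_1 = (0.940000 + 1.920000)/2 = 1.430000
  f(c_1) = f(1.430000) = -0.955100
  f(a) × f(c) ≥ 0, new interval: [1.430000, 1.920000]

After 1 iteration(s), the approximation is c_1 = 1.430000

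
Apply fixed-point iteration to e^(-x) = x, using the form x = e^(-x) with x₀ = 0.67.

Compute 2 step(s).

Equation: e^(-x) = x
Fixed-point form: x = e^(-x)
x₀ = 0.67

x_1 = g(0.670000) = 0.511709
x_2 = g(0.511709) = 0.599470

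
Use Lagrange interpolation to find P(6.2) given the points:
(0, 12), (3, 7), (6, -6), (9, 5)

Lagrange interpolation formula:
P(x) = Σ yᵢ × Lᵢ(x)
where Lᵢ(x) = Π_{j≠i} (x - xⱼ)/(xᵢ - xⱼ)

L_0(6.2) = (6.2 - 3)/(0 - 3) × (6.2 - 6)/(0 - 6) × (6.2 - 9)/(0 - 9) = 0.011062
L_1(6.2) = (6.2 - 0)/(3 - 0) × (6.2 - 6)/(3 - 6) × (6.2 - 9)/(3 - 9) = -0.064296
L_2(6.2) = (6.2 - 0)/(6 - 0) × (6.2 - 3)/(6 - 3) × (6.2 - 9)/(6 - 9) = 1.028741
L_3(6.2) = (6.2 - 0)/(9 - 0) × (6.2 - 3)/(9 - 3) × (6.2 - 6)/(9 - 6) = 0.024494

P(6.2) = 12×L_0(6.2) + 7×L_1(6.2) + (-6)×L_2(6.2) + 5×L_3(6.2)
P(6.2) = -6.367309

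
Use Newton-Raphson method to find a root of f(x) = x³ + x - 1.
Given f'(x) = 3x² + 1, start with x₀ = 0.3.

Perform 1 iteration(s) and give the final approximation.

f(x) = x³ + x - 1
f'(x) = 3x² + 1
x₀ = 0.3

Newton-Raphson formula: x_{n+1} = x_n - f(x_n)/f'(x_n)

Iteration 1:
  f(0.300000) = -0.673000
  f'(0.300000) = 1.270000
  x_1 = 0.300000 - (-0.673000)/1.270000 = 0.829921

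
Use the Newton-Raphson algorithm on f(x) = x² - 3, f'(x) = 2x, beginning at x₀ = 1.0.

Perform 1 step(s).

f(x) = x² - 3
f'(x) = 2x
x₀ = 1.0

Newton-Raphson formula: x_{n+1} = x_n - f(x_n)/f'(x_n)

Iteration 1:
  f(1.000000) = -2.000000
  f'(1.000000) = 2.000000
  x_1 = 1.000000 - (-2.000000)/2.000000 = 2.000000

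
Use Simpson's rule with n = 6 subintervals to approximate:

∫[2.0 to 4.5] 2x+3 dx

f(x) = 2x+3
a = 2.0, b = 4.5, n = 6
h = (b - a)/n = 0.416667

Simpson's rule: (h/3)[f(x₀) + 4f(x₁) + 2f(x₂) + ... + f(xₙ)]

x_0 = 2.0000, f(x_0) = 7.000000, coefficient = 1
x_1 = 2.4167, f(x_1) = 7.833333, coefficient = 4
x_2 = 2.8333, f(x_2) = 8.666667, coefficient = 2
x_3 = 3.2500, f(x_3) = 9.500000, coefficient = 4
x_4 = 3.6667, f(x_4) = 10.333333, coefficient = 2
x_5 = 4.0833, f(x_5) = 11.166667, coefficient = 4
x_6 = 4.5000, f(x_6) = 12.000000, coefficient = 1

I ≈ (0.416667/3) × 171.000000 = 23.750000
Exact value: 23.750000
Error: 0.000000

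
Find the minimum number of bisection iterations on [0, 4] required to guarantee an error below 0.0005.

We need (b-a)/2^n ≤ 0.0005
(4 - 0)/2^n ≤ 0.0005
4/2^n ≤ 0.0005
2^n ≥ 8000
n ≥ log₂(8000) = 12.97
n ≥ 13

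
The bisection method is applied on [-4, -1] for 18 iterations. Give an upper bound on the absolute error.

Bisection error bound: |error| ≤ (b-a)/2^n
|error| ≤ (-1 - (-4))/2^18 = 3/2^18
|error| ≤ 0.0000114441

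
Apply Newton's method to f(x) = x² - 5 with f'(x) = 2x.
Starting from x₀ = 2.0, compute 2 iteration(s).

f(x) = x² - 5
f'(x) = 2x
x₀ = 2.0

Newton-Raphson formula: x_{n+1} = x_n - f(x_n)/f'(x_n)

Iteration 1:
  f(2.000000) = -1.000000
  f'(2.000000) = 4.000000
  x_1 = 2.000000 - (-1.000000)/4.000000 = 2.250000
Iteration 2:
  f(2.250000) = 0.062500
  f'(2.250000) = 4.500000
  x_2 = 2.250000 - 0.062500/4.500000 = 2.236111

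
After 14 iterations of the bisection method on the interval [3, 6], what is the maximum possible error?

Bisection error bound: |error| ≤ (b-a)/2^n
|error| ≤ (6 - 3)/2^14 = 3/2^14
|error| ≤ 0.0001831055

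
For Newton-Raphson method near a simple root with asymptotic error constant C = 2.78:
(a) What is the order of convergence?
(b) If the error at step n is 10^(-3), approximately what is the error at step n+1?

(a) Newton-Raphson has quadratic (order 2) convergence near simple roots.
    This means |e_{n+1}| ≈ C|e_n|².

(b) With |e_n| = 10^(-3) and C = 2.78:
    |e_{n+1}| ≈ 2.78 × (10^(-3))² = 2.78 × 10^(-6)

(a) 2 (quadratic); (b) |e_{n+1}| ≈ 2.780e-06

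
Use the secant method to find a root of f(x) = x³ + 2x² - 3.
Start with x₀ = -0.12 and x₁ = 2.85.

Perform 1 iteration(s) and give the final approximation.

f(x) = x³ + 2x² - 3
x₀ = -0.12, x₁ = 2.85

Secant formula: x_{n+1} = x_n - f(x_n)(x_n - x_{n-1})/(f(x_n) - f(x_{n-1}))

Iteration 1:
  f(-0.120000) = -2.972928
  f(2.850000) = 36.394125
  x_2 = 2.850000 - 36.394125×(2.850000 - (-0.120000))/(36.394125 - (-2.972928))
       = 0.104289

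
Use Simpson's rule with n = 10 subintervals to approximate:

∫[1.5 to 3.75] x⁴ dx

f(x) = x⁴
a = 1.5, b = 3.75, n = 10
h = (b - a)/n = 0.225000

Simpson's rule: (h/3)[f(x₀) + 4f(x₁) + 2f(x₂) + ... + f(xₙ)]

x_0 = 1.5000, f(x_0) = 5.062500, coefficient = 1
x_1 = 1.7250, f(x_1) = 8.854344, coefficient = 4
x_2 = 1.9500, f(x_2) = 14.459006, coefficient = 2
x_3 = 2.1750, f(x_3) = 22.378813, coefficient = 4
x_4 = 2.4000, f(x_4) = 33.177600, coefficient = 2
x_5 = 2.6250, f(x_5) = 47.480713, coefficient = 4
x_6 = 2.8500, f(x_6) = 65.975006, coefficient = 2
x_7 = 3.0750, f(x_7) = 89.408844, coefficient = 4
x_8 = 3.3000, f(x_8) = 118.592100, coefficient = 2
x_9 = 3.5250, f(x_9) = 154.396157, coefficient = 4
x_10 = 3.7500, f(x_10) = 197.753906, coefficient = 1

I ≈ (0.225000/3) × 1957.299314 = 146.797449
Exact value: 146.796680
Error: 0.000769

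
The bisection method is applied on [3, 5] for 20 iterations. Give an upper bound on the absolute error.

Bisection error bound: |error| ≤ (b-a)/2^n
|error| ≤ (5 - 3)/2^20 = 2/2^20
|error| ≤ 0.0000019073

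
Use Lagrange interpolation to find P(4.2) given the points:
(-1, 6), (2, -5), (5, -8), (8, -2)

Lagrange interpolation formula:
P(x) = Σ yᵢ × Lᵢ(x)
where Lᵢ(x) = Π_{j≠i} (x - xⱼ)/(xᵢ - xⱼ)

L_0(4.2) = (4.2 - 2)/(-1 - 2) × (4.2 - 5)/(-1 - 5) × (4.2 - 8)/(-1 - 8) = -0.041284
L_1(4.2) = (4.2 - (-1))/(2 - (-1)) × (4.2 - 5)/(2 - 5) × (4.2 - 8)/(2 - 8) = 0.292741
L_2(4.2) = (4.2 - (-1))/(5 - (-1)) × (4.2 - 2)/(5 - 2) × (4.2 - 8)/(5 - 8) = 0.805037
L_3(4.2) = (4.2 - (-1))/(8 - (-1)) × (4.2 - 2)/(8 - 2) × (4.2 - 5)/(8 - 5) = -0.056494

P(4.2) = 6×L_0(4.2) + (-5)×L_1(4.2) + (-8)×L_2(4.2) + (-2)×L_3(4.2)
P(4.2) = -8.038716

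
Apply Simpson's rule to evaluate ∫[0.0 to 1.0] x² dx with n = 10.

f(x) = x²
a = 0.0, b = 1.0, n = 10
h = (b - a)/n = 0.100000

Simpson's rule: (h/3)[f(x₀) + 4f(x₁) + 2f(x₂) + ... + f(xₙ)]

x_0 = 0.0000, f(x_0) = 0.000000, coefficient = 1
x_1 = 0.1000, f(x_1) = 0.010000, coefficient = 4
x_2 = 0.2000, f(x_2) = 0.040000, coefficient = 2
x_3 = 0.3000, f(x_3) = 0.090000, coefficient = 4
x_4 = 0.4000, f(x_4) = 0.160000, coefficient = 2
x_5 = 0.5000, f(x_5) = 0.250000, coefficient = 4
x_6 = 0.6000, f(x_6) = 0.360000, coefficient = 2
x_7 = 0.7000, f(x_7) = 0.490000, coefficient = 4
x_8 = 0.8000, f(x_8) = 0.640000, coefficient = 2
x_9 = 0.9000, f(x_9) = 0.810000, coefficient = 4
x_10 = 1.0000, f(x_10) = 1.000000, coefficient = 1

I ≈ (0.100000/3) × 10.000000 = 0.333333
Exact value: 0.333333
Error: 0.000000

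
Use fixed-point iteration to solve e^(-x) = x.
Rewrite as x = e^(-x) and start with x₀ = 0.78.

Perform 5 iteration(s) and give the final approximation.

Equation: e^(-x) = x
Fixed-point form: x = e^(-x)
x₀ = 0.78

x_1 = g(0.780000) = 0.458406
x_2 = g(0.458406) = 0.632291
x_3 = g(0.632291) = 0.531373
x_4 = g(0.531373) = 0.587797
x_5 = g(0.587797) = 0.555550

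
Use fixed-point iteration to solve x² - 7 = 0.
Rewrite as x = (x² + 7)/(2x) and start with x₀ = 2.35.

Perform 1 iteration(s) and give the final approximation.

Equation: x² - 7 = 0
Fixed-point form: x = (x² + 7)/(2x)
x₀ = 2.35

x_1 = g(2.350000) = 2.664362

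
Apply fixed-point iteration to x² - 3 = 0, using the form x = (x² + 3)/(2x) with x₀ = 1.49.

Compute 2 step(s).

Equation: x² - 3 = 0
Fixed-point form: x = (x² + 3)/(2x)
x₀ = 1.49

x_1 = g(1.490000) = 1.751711
x_2 = g(1.751711) = 1.732161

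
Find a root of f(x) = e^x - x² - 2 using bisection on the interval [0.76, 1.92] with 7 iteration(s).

f(x) = e^x - x² - 2
Initial interval: [0.76, 1.92]

Iteration 1:
  c_1 = (0.760000 + 1.920000)/2 = 1.340000
  f(c_1) = f(1.340000) = 0.023444
  f(a) × f(c) < 0, new interval: [0.760000, 1.340000]
Iteration 2:
  c_2 = (0.760000 + 1.340000)/2 = 1.050000
  f(c_2) = f(1.050000) = -0.244849
  f(a) × f(c) ≥ 0, new interval: [1.050000, 1.340000]
Iteration 3:
  c_3 = (1.050000 + 1.340000)/2 = 1.195000
  f(c_3) = f(1.195000) = -0.124467
  f(a) × f(c) ≥ 0, new interval: [1.195000, 1.340000]
Iteration 4:
  c_4 = (1.195000 + 1.340000)/2 = 1.267500
  f(c_4) = f(1.267500) = -0.054595
  f(a) × f(c) ≥ 0, new interval: [1.267500, 1.340000]
Iteration 5:
  c_5 = (1.267500 + 1.340000)/2 = 1.303750
  f(c_5) = f(1.303750) = -0.016682
  f(a) × f(c) ≥ 0, new interval: [1.303750, 1.340000]
Iteration 6:
  c_6 = (1.303750 + 1.340000)/2 = 1.321875
  f(c_6) = f(1.321875) = 0.003093
  f(a) × f(c) < 0, new interval: [1.303750, 1.321875]
Iteration 7:
  c_7 = (1.303750 + 1.321875)/2 = 1.312812
  f(c_7) = f(1.312812) = -0.006865
  f(a) × f(c) ≥ 0, new interval: [1.312812, 1.321875]

After 7 iteration(s), the approximation is c_7 = 1.312812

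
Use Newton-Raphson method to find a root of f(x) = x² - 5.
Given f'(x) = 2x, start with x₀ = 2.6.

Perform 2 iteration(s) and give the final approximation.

f(x) = x² - 5
f'(x) = 2x
x₀ = 2.6

Newton-Raphson formula: x_{n+1} = x_n - f(x_n)/f'(x_n)

Iteration 1:
  f(2.600000) = 1.760000
  f'(2.600000) = 5.200000
  x_1 = 2.600000 - 1.760000/5.200000 = 2.261538
Iteration 2:
  f(2.261538) = 0.114556
  f'(2.261538) = 4.523077
  x_2 = 2.261538 - 0.114556/4.523077 = 2.236211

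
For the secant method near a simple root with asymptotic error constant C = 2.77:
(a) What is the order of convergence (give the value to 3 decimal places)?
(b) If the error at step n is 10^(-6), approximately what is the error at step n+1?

(a) Secant method has superlinear convergence with order φ = (1+√5)/2 ≈ 1.618.
    This means |e_{n+1}| ≈ C|e_n|^1.618.

(b) With |e_n| = 10^(-6) and C = 2.77:
    |e_{n+1}| ≈ 2.77 × (10^(-6))^1.618 = 2.77 × 10^(-9.71)

(a) ≈ 1.618 (golden ratio); (b) |e_{n+1}| ≈ 5.423e-10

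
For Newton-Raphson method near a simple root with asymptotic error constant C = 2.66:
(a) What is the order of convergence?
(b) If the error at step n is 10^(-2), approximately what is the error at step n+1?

(a) Newton-Raphson has quadratic (order 2) convergence near simple roots.
    This means |e_{n+1}| ≈ C|e_n|².

(b) With |e_n| = 10^(-2) and C = 2.66:
    |e_{n+1}| ≈ 2.66 × (10^(-2))² = 2.66 × 10^(-4)

(a) 2 (quadratic); (b) |e_{n+1}| ≈ 2.660e-04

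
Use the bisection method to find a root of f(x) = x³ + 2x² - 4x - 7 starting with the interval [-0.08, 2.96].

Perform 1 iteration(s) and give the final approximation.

f(x) = x³ + 2x² - 4x - 7
Initial interval: [-0.08, 2.96]

Iteration 1:
  c_1 = (-0.080000 + 2.960000)/2 = 1.440000
  f(c_1) = f(1.440000) = -5.626816
  f(a) × f(c) ≥ 0, new interval: [1.440000, 2.960000]

After 1 iteration(s), the approximation is c_1 = 1.440000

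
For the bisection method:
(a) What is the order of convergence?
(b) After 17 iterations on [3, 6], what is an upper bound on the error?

(a) Bisection has linear (order 1) convergence; the error is halved each step.

(b) Error bound = (b-a)/2^n = (6 - 3)/2^{17}
    = 3/2^{17}

(a) 1 (linear); (b) error ≤ 2.29e-05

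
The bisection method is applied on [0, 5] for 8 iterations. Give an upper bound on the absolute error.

Bisection error bound: |error| ≤ (b-a)/2^n
|error| ≤ (5 - 0)/2^8 = 5/2^8
|error| ≤ 0.0195312500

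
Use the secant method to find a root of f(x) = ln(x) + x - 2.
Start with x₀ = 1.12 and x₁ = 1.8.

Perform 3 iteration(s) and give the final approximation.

f(x) = ln(x) + x - 2
x₀ = 1.12, x₁ = 1.8

Secant formula: x_{n+1} = x_n - f(x_n)(x_n - x_{n-1})/(f(x_n) - f(x_{n-1}))

Iteration 1:
  f(1.120000) = -0.766671
  f(1.800000) = 0.387787
  x_2 = 1.800000 - 0.387787×(1.800000 - 1.120000)/(0.387787 - (-0.766671))
       = 1.571586
Iteration 2:
  f(1.800000) = 0.387787
  f(1.571586) = 0.023670
  x_3 = 1.571586 - 0.023670×(1.571586 - 1.800000)/(0.023670 - 0.387787)
       = 1.556737
Iteration 3:
  f(1.571586) = 0.023670
  f(1.556737) = -0.000671
  x_4 = 1.556737 - (-0.000671)×(1.556737 - 1.571586)/(-0.000671 - 0.023670)
       = 1.557146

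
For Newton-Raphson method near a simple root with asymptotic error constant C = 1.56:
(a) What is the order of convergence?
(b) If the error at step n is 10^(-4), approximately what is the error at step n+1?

(a) Newton-Raphson has quadratic (order 2) convergence near simple roots.
    This means |e_{n+1}| ≈ C|e_n|².

(b) With |e_n| = 10^(-4) and C = 1.56:
    |e_{n+1}| ≈ 1.56 × (10^(-4))² = 1.56 × 10^(-8)

(a) 2 (quadratic); (b) |e_{n+1}| ≈ 1.560e-08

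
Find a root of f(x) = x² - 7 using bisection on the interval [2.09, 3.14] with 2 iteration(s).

f(x) = x² - 7
Initial interval: [2.09, 3.14]

Iteration 1:
  c_1 = (2.090000 + 3.140000)/2 = 2.615000
  f(c_1) = f(2.615000) = -0.161775
  f(a) × f(c) ≥ 0, new interval: [2.615000, 3.140000]
Iteration 2:
  c_2 = (2.615000 + 3.140000)/2 = 2.877500
  f(c_2) = f(2.877500) = 1.280006
  f(a) × f(c) < 0, new interval: [2.615000, 2.877500]

After 2 iteration(s), the approximation is c_2 = 2.877500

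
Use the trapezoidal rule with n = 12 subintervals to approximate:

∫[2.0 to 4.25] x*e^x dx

f(x) = x*e^x
a = 2.0, b = 4.25, n = 12
h = (b - a)/n = 0.187500

Trapezoidal rule: (h/2)[f(x₀) + 2f(x₁) + 2f(x₂) + ... + f(xₙ)]

x_0 = 2.0000, f(x_0) = 14.778112, coefficient = 1
x_1 = 2.1875, f(x_1) = 19.496975, coefficient = 2
x_2 = 2.3750, f(x_2) = 25.533656, coefficient = 2
x_3 = 2.5625, f(x_3) = 33.231006, coefficient = 2
x_4 = 2.7500, f(x_4) = 43.017238, coefficient = 2
x_5 = 2.9375, f(x_5) = 55.426559, coefficient = 2
x_6 = 3.1250, f(x_6) = 71.124672, coefficient = 2
x_7 = 3.3125, f(x_7) = 90.940295, coefficient = 2
x_8 = 3.5000, f(x_8) = 115.904082, coefficient = 2
x_9 = 3.6875, f(x_9) = 147.296671, coefficient = 2
x_10 = 3.8750, f(x_10) = 186.707956, coefficient = 2
x_11 = 4.0625, f(x_11) = 236.110177, coefficient = 2
x_12 = 4.2500, f(x_12) = 297.948002, coefficient = 1

I ≈ (0.187500/2) × 2362.304687 = 221.466064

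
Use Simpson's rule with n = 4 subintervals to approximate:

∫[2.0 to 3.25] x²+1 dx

f(x) = x²+1
a = 2.0, b = 3.25, n = 4
h = (b - a)/n = 0.312500

Simpson's rule: (h/3)[f(x₀) + 4f(x₁) + 2f(x₂) + ... + f(xₙ)]

x_0 = 2.0000, f(x_0) = 5.000000, coefficient = 1
x_1 = 2.3125, f(x_1) = 6.347656, coefficient = 4
x_2 = 2.6250, f(x_2) = 7.890625, coefficient = 2
x_3 = 2.9375, f(x_3) = 9.628906, coefficient = 4
x_4 = 3.2500, f(x_4) = 11.562500, coefficient = 1

I ≈ (0.312500/3) × 96.250000 = 10.026042
Exact value: 10.026042
Error: 0.000000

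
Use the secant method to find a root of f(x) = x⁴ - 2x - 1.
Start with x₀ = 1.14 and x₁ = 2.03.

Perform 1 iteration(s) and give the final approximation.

f(x) = x⁴ - 2x - 1
x₀ = 1.14, x₁ = 2.03

Secant formula: x_{n+1} = x_n - f(x_n)(x_n - x_{n-1})/(f(x_n) - f(x_{n-1}))

Iteration 1:
  f(1.140000) = -1.591040
  f(2.030000) = 11.921817
  x_2 = 2.030000 - 11.921817×(2.030000 - 1.140000)/(11.921817 - (-1.591040))
       = 1.244791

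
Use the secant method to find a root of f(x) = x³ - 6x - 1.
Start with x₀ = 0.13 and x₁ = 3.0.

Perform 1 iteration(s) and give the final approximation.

f(x) = x³ - 6x - 1
x₀ = 0.13, x₁ = 3.0

Secant formula: x_{n+1} = x_n - f(x_n)(x_n - x_{n-1})/(f(x_n) - f(x_{n-1}))

Iteration 1:
  f(0.130000) = -1.777803
  f(3.000000) = 8.000000
  x_2 = 3.000000 - 8.000000×(3.000000 - 0.130000)/(8.000000 - (-1.777803))
       = 0.651824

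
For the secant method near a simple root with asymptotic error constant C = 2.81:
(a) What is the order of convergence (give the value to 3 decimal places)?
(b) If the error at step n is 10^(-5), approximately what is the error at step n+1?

(a) Secant method has superlinear convergence with order φ = (1+√5)/2 ≈ 1.618.
    This means |e_{n+1}| ≈ C|e_n|^1.618.

(b) With |e_n| = 10^(-5) and C = 2.81:
    |e_{n+1}| ≈ 2.81 × (10^(-5))^1.618 = 2.81 × 10^(-8.09)

(a) ≈ 1.618 (golden ratio); (b) |e_{n+1}| ≈ 2.283e-08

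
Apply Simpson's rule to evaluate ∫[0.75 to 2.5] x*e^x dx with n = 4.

f(x) = x*e^x
a = 0.75, b = 2.5, n = 4
h = (b - a)/n = 0.437500

Simpson's rule: (h/3)[f(x₀) + 4f(x₁) + 2f(x₂) + ... + f(xₙ)]

x_0 = 0.7500, f(x_0) = 1.587750, coefficient = 1
x_1 = 1.1875, f(x_1) = 3.893663, coefficient = 4
x_2 = 1.6250, f(x_2) = 8.252431, coefficient = 2
x_3 = 2.0625, f(x_3) = 16.222819, coefficient = 4
x_4 = 2.5000, f(x_4) = 30.456235, coefficient = 1

I ≈ (0.437500/3) × 129.014774 = 18.814654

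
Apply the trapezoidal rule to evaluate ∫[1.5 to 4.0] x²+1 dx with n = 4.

f(x) = x²+1
a = 1.5, b = 4.0, n = 4
h = (b - a)/n = 0.625000

Trapezoidal rule: (h/2)[f(x₀) + 2f(x₁) + 2f(x₂) + ... + f(xₙ)]

x_0 = 1.5000, f(x_0) = 3.250000, coefficient = 1
x_1 = 2.1250, f(x_1) = 5.515625, coefficient = 2
x_2 = 2.7500, f(x_2) = 8.562500, coefficient = 2
x_3 = 3.3750, f(x_3) = 12.390625, coefficient = 2
x_4 = 4.0000, f(x_4) = 17.000000, coefficient = 1

I ≈ (0.625000/2) × 73.187500 = 22.871094
Exact value: 22.708333
Error: 0.162760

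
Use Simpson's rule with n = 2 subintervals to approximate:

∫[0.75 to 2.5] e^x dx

f(x) = e^x
a = 0.75, b = 2.5, n = 2
h = (b - a)/n = 0.875000

Simpson's rule: (h/3)[f(x₀) + 4f(x₁) + 2f(x₂) + ... + f(xₙ)]

x_0 = 0.7500, f(x_0) = 2.117000, coefficient = 1
x_1 = 1.6250, f(x_1) = 5.078419, coefficient = 4
x_2 = 2.5000, f(x_2) = 12.182494, coefficient = 1

I ≈ (0.875000/3) × 34.613170 = 10.095508
Exact value: 10.065494
Error: 0.030014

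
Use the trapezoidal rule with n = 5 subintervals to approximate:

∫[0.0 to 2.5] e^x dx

f(x) = e^x
a = 0.0, b = 2.5, n = 5
h = (b - a)/n = 0.500000

Trapezoidal rule: (h/2)[f(x₀) + 2f(x₁) + 2f(x₂) + ... + f(xₙ)]

x_0 = 0.0000, f(x_0) = 1.000000, coefficient = 1
x_1 = 0.5000, f(x_1) = 1.648721, coefficient = 2
x_2 = 1.0000, f(x_2) = 2.718282, coefficient = 2
x_3 = 1.5000, f(x_3) = 4.481689, coefficient = 2
x_4 = 2.0000, f(x_4) = 7.389056, coefficient = 2
x_5 = 2.5000, f(x_5) = 12.182494, coefficient = 1

I ≈ (0.500000/2) × 45.657990 = 11.414498
Exact value: 11.182494
Error: 0.232004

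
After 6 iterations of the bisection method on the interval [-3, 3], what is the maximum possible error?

Bisection error bound: |error| ≤ (b-a)/2^n
|error| ≤ (3 - (-3))/2^6 = 6/2^6
|error| ≤ 0.0937500000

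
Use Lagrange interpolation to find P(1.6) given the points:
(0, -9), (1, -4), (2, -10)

Lagrange interpolation formula:
P(x) = Σ yᵢ × Lᵢ(x)
where Lᵢ(x) = Π_{j≠i} (x - xⱼ)/(xᵢ - xⱼ)

L_0(1.6) = (1.6 - 1)/(0 - 1) × (1.6 - 2)/(0 - 2) = -0.120000
L_1(1.6) = (1.6 - 0)/(1 - 0) × (1.6 - 2)/(1 - 2) = 0.640000
L_2(1.6) = (1.6 - 0)/(2 - 0) × (1.6 - 1)/(2 - 1) = 0.480000

P(1.6) = (-9)×L_0(1.6) + (-4)×L_1(1.6) + (-10)×L_2(1.6)
P(1.6) = -6.280000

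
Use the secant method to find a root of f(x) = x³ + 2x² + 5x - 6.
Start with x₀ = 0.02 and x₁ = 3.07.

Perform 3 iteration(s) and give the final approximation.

f(x) = x³ + 2x² + 5x - 6
x₀ = 0.02, x₁ = 3.07

Secant formula: x_{n+1} = x_n - f(x_n)(x_n - x_{n-1})/(f(x_n) - f(x_{n-1}))

Iteration 1:
  f(0.020000) = -5.899192
  f(3.070000) = 57.134243
  x_2 = 3.070000 - 57.134243×(3.070000 - 0.020000)/(57.134243 - (-5.899192))
       = 0.305444
Iteration 2:
  f(3.070000) = 57.134243
  f(0.305444) = -4.257689
  x_3 = 0.305444 - (-4.257689)×(0.305444 - 3.070000)/(-4.257689 - 57.134243)
       = 0.497173
Iteration 3:
  f(0.305444) = -4.257689
  f(0.497173) = -2.896878
  x_4 = 0.497173 - (-2.896878)×(0.497173 - 0.305444)/(-2.896878 - (-4.257689))
       = 0.905324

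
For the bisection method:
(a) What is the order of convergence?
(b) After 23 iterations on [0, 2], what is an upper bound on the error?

(a) Bisection has linear (order 1) convergence; the error is halved each step.

(b) Error bound = (b-a)/2^n = (2 - 0)/2^{23}
    = 2/2^{23}

(a) 1 (linear); (b) error ≤ 2.38e-07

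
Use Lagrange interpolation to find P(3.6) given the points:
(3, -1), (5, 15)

Lagrange interpolation formula:
P(x) = Σ yᵢ × Lᵢ(x)
where Lᵢ(x) = Π_{j≠i} (x - xⱼ)/(xᵢ - xⱼ)

L_0(3.6) = (3.6 - 5)/(3 - 5) = 0.700000
L_1(3.6) = (3.6 - 3)/(5 - 3) = 0.300000

P(3.6) = (-1)×L_0(3.6) + 15×L_1(3.6)
P(3.6) = 3.800000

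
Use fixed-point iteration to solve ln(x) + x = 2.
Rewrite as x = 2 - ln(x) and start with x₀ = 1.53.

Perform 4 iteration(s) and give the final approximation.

Equation: ln(x) + x = 2
Fixed-point form: x = 2 - ln(x)
x₀ = 1.53

x_1 = g(1.530000) = 1.574732
x_2 = g(1.574732) = 1.545915
x_3 = g(1.545915) = 1.564384
x_4 = g(1.564384) = 1.552508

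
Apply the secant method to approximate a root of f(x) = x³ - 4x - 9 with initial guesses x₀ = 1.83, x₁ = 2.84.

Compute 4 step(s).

f(x) = x³ - 4x - 9
x₀ = 1.83, x₁ = 2.84

Secant formula: x_{n+1} = x_n - f(x_n)(x_n - x_{n-1})/(f(x_n) - f(x_{n-1}))

Iteration 1:
  f(1.830000) = -10.191513
  f(2.840000) = 2.546304
  x_2 = 2.840000 - 2.546304×(2.840000 - 1.830000)/(2.546304 - (-10.191513))
       = 2.638100
Iteration 2:
  f(2.840000) = 2.546304
  f(2.638100) = -1.192357
  x_3 = 2.638100 - (-1.192357)×(2.638100 - 2.840000)/(-1.192357 - 2.546304)
       = 2.702491
Iteration 3:
  f(2.638100) = -1.192357
  f(2.702491) = -0.072434
  x_4 = 2.702491 - (-0.072434)×(2.702491 - 2.638100)/(-0.072434 - (-1.192357))
       = 2.706656
Iteration 4:
  f(2.702491) = -0.072434
  f(2.706656) = 0.002298
  x_5 = 2.706656 - 0.002298×(2.706656 - 2.702491)/(0.002298 - (-0.072434))
       = 2.706528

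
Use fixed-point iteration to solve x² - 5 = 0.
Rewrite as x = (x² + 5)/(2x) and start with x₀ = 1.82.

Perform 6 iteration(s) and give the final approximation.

Equation: x² - 5 = 0
Fixed-point form: x = (x² + 5)/(2x)
x₀ = 1.82

x_1 = g(1.820000) = 2.283626
x_2 = g(2.283626) = 2.236563
x_3 = g(2.236563) = 2.236068
x_4 = g(2.236068) = 2.236068
x_5 = g(2.236068) = 2.236068
x_6 = g(2.236068) = 2.236068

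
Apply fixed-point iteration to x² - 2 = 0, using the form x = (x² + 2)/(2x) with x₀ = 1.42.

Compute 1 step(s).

Equation: x² - 2 = 0
Fixed-point form: x = (x² + 2)/(2x)
x₀ = 1.42

x_1 = g(1.420000) = 1.414225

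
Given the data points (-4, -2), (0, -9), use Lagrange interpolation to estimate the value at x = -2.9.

Lagrange interpolation formula:
P(x) = Σ yᵢ × Lᵢ(x)
where Lᵢ(x) = Π_{j≠i} (x - xⱼ)/(xᵢ - xⱼ)

L_0(-2.9) = (-2.9 - 0)/(-4 - 0) = 0.725000
L_1(-2.9) = (-2.9 - (-4))/(0 - (-4)) = 0.275000

P(-2.9) = (-2)×L_0(-2.9) + (-9)×L_1(-2.9)
P(-2.9) = -3.925000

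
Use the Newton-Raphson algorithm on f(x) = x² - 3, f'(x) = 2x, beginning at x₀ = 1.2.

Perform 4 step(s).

f(x) = x² - 3
f'(x) = 2x
x₀ = 1.2

Newton-Raphson formula: x_{n+1} = x_n - f(x_n)/f'(x_n)

Iteration 1:
  f(1.200000) = -1.560000
  f'(1.200000) = 2.400000
  x_1 = 1.200000 - (-1.560000)/2.400000 = 1.850000
Iteration 2:
  f(1.850000) = 0.422500
  f'(1.850000) = 3.700000
  x_2 = 1.850000 - 0.422500/3.700000 = 1.735811
Iteration 3:
  f(1.735811) = 0.013039
  f'(1.735811) = 3.471622
  x_3 = 1.735811 - 0.013039/3.471622 = 1.732055
Iteration 4:
  f(1.732055) = 0.000014
  f'(1.732055) = 3.464110
  x_4 = 1.732055 - 0.000014/3.464110 = 1.732051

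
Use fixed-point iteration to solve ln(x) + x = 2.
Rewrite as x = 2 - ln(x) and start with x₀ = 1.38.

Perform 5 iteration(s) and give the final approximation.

Equation: ln(x) + x = 2
Fixed-point form: x = 2 - ln(x)
x₀ = 1.38

x_1 = g(1.380000) = 1.677917
x_2 = g(1.677917) = 1.482447
x_3 = g(1.482447) = 1.606306
x_4 = g(1.606306) = 1.526063
x_5 = g(1.526063) = 1.577309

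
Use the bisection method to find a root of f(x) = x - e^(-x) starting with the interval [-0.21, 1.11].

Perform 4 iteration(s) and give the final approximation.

f(x) = x - e^(-x)
Initial interval: [-0.21, 1.11]

Iteration 1:
  c_1 = (-0.210000 + 1.110000)/2 = 0.450000
  f(c_1) = f(0.450000) = -0.187628
  f(a) × f(c) ≥ 0, new interval: [0.450000, 1.110000]
Iteration 2:
  c_2 = (0.450000 + 1.110000)/2 = 0.780000
  f(c_2) = f(0.780000) = 0.321594
  f(a) × f(c) < 0, new interval: [0.450000, 0.780000]
Iteration 3:
  c_3 = (0.450000 + 0.780000)/2 = 0.615000
  f(c_3) = f(0.615000) = 0.074359
  f(a) × f(c) < 0, new interval: [0.450000, 0.615000]
Iteration 4:
  c_4 = (0.450000 + 0.615000)/2 = 0.532500
  f(c_4) = f(0.532500) = -0.054635
  f(a) × f(c) ≥ 0, new interval: [0.532500, 0.615000]

After 4 iteration(s), the approximation is c_4 = 0.532500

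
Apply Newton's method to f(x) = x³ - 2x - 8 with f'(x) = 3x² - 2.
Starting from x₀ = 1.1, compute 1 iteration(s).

f(x) = x³ - 2x - 8
f'(x) = 3x² - 2
x₀ = 1.1

Newton-Raphson formula: x_{n+1} = x_n - f(x_n)/f'(x_n)

Iteration 1:
  f(1.100000) = -8.869000
  f'(1.100000) = 1.630000
  x_1 = 1.100000 - (-8.869000)/1.630000 = 6.541104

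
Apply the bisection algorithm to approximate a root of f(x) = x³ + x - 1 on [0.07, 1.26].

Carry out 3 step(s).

f(x) = x³ + x - 1
Initial interval: [0.07, 1.26]

Iteration 1:
  c_1 = (0.070000 + 1.260000)/2 = 0.665000
  f(c_1) = f(0.665000) = -0.040920
  f(a) × f(c) ≥ 0, new interval: [0.665000, 1.260000]
Iteration 2:
  c_2 = (0.665000 + 1.260000)/2 = 0.962500
  f(c_2) = f(0.962500) = 0.854166
  f(a) × f(c) < 0, new interval: [0.665000, 0.962500]
Iteration 3:
  c_3 = (0.665000 + 0.962500)/2 = 0.813750
  f(c_3) = f(0.813750) = 0.352606
  f(a) × f(c) < 0, new interval: [0.665000, 0.813750]

After 3 iteration(s), the approximation is c_3 = 0.813750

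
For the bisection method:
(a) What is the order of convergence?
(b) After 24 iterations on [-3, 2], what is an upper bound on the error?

(a) Bisection has linear (order 1) convergence; the error is halved each step.

(b) Error bound = (b-a)/2^n = (2 - (-3))/2^{24}
    = 5/2^{24}

(a) 1 (linear); (b) error ≤ 2.98e-07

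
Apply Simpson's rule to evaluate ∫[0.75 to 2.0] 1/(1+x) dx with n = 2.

f(x) = 1/(1+x)
a = 0.75, b = 2.0, n = 2
h = (b - a)/n = 0.625000

Simpson's rule: (h/3)[f(x₀) + 4f(x₁) + 2f(x₂) + ... + f(xₙ)]

x_0 = 0.7500, f(x_0) = 0.571429, coefficient = 1
x_1 = 1.3750, f(x_1) = 0.421053, coefficient = 4
x_2 = 2.0000, f(x_2) = 0.333333, coefficient = 1

I ≈ (0.625000/3) × 2.588972 = 0.539369
Exact value: 0.538997
Error: 0.000373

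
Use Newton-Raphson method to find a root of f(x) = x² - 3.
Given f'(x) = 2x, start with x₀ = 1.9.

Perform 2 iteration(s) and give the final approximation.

f(x) = x² - 3
f'(x) = 2x
x₀ = 1.9

Newton-Raphson formula: x_{n+1} = x_n - f(x_n)/f'(x_n)

Iteration 1:
  f(1.900000) = 0.610000
  f'(1.900000) = 3.800000
  x_1 = 1.900000 - 0.610000/3.800000 = 1.739474
Iteration 2:
  f(1.739474) = 0.025769
  f'(1.739474) = 3.478947
  x_2 = 1.739474 - 0.025769/3.478947 = 1.732067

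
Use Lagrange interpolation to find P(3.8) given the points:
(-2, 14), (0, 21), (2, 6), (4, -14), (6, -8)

Lagrange interpolation formula:
P(x) = Σ yᵢ × Lᵢ(x)
where Lᵢ(x) = Π_{j≠i} (x - xⱼ)/(xᵢ - xⱼ)

L_0(3.8) = (3.8 - 0)/(-2 - 0) × (3.8 - 2)/(-2 - 2) × (3.8 - 4)/(-2 - 4) × (3.8 - 6)/(-2 - 6) = 0.007838
L_1(3.8) = (3.8 - (-2))/(0 - (-2)) × (3.8 - 2)/(0 - 2) × (3.8 - 4)/(0 - 4) × (3.8 - 6)/(0 - 6) = -0.047850
L_2(3.8) = (3.8 - (-2))/(2 - (-2)) × (3.8 - 0)/(2 - 0) × (3.8 - 4)/(2 - 4) × (3.8 - 6)/(2 - 6) = 0.151525
L_3(3.8) = (3.8 - (-2))/(4 - (-2)) × (3.8 - 0)/(4 - 0) × (3.8 - 2)/(4 - 2) × (3.8 - 6)/(4 - 6) = 0.909150
L_4(3.8) = (3.8 - (-2))/(6 - (-2)) × (3.8 - 0)/(6 - 0) × (3.8 - 2)/(6 - 2) × (3.8 - 4)/(6 - 4) = -0.020663

P(3.8) = 14×L_0(3.8) + 21×L_1(3.8) + 6×L_2(3.8) + (-14)×L_3(3.8) + (-8)×L_4(3.8)
P(3.8) = -12.548775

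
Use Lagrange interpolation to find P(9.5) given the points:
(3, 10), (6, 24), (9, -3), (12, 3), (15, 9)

Lagrange interpolation formula:
P(x) = Σ yᵢ × Lᵢ(x)
where Lᵢ(x) = Π_{j≠i} (x - xⱼ)/(xᵢ - xⱼ)

L_0(9.5) = (9.5 - 6)/(3 - 6) × (9.5 - 9)/(3 - 9) × (9.5 - 12)/(3 - 12) × (9.5 - 15)/(3 - 15) = 0.012378
L_1(9.5) = (9.5 - 3)/(6 - 3) × (9.5 - 9)/(6 - 9) × (9.5 - 12)/(6 - 12) × (9.5 - 15)/(6 - 15) = -0.091950
L_2(9.5) = (9.5 - 3)/(9 - 3) × (9.5 - 6)/(9 - 6) × (9.5 - 12)/(9 - 12) × (9.5 - 15)/(9 - 15) = 0.965471
L_3(9.5) = (9.5 - 3)/(12 - 3) × (9.5 - 6)/(12 - 6) × (9.5 - 9)/(12 - 9) × (9.5 - 15)/(12 - 15) = 0.128729
L_4(9.5) = (9.5 - 3)/(15 - 3) × (9.5 - 6)/(15 - 6) × (9.5 - 9)/(15 - 9) × (9.5 - 12)/(15 - 12) = -0.014628

P(9.5) = 10×L_0(9.5) + 24×L_1(9.5) + (-3)×L_2(9.5) + 3×L_3(9.5) + 9×L_4(9.5)
P(9.5) = -4.724891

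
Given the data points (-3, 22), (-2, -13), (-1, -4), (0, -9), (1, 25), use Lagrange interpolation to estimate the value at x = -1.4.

Lagrange interpolation formula:
P(x) = Σ yᵢ × Lᵢ(x)
where Lᵢ(x) = Π_{j≠i} (x - xⱼ)/(xᵢ - xⱼ)

L_0(-1.4) = (-1.4 - (-2))/(-3 - (-2)) × (-1.4 - (-1))/(-3 - (-1)) × (-1.4 - 0)/(-3 - 0) × (-1.4 - 1)/(-3 - 1) = -0.033600
L_1(-1.4) = (-1.4 - (-3))/(-2 - (-3)) × (-1.4 - (-1))/(-2 - (-1)) × (-1.4 - 0)/(-2 - 0) × (-1.4 - 1)/(-2 - 1) = 0.358400
L_2(-1.4) = (-1.4 - (-3))/(-1 - (-3)) × (-1.4 - (-2))/(-1 - (-2)) × (-1.4 - 0)/(-1 - 0) × (-1.4 - 1)/(-1 - 1) = 0.806400
L_3(-1.4) = (-1.4 - (-3))/(0 - (-3)) × (-1.4 - (-2))/(0 - (-2)) × (-1.4 - (-1))/(0 - (-1)) × (-1.4 - 1)/(0 - 1) = -0.153600
L_4(-1.4) = (-1.4 - (-3))/(1 - (-3)) × (-1.4 - (-2))/(1 - (-2)) × (-1.4 - (-1))/(1 - (-1)) × (-1.4 - 0)/(1 - 0) = 0.022400

P(-1.4) = 22×L_0(-1.4) + (-13)×L_1(-1.4) + (-4)×L_2(-1.4) + (-9)×L_3(-1.4) + 25×L_4(-1.4)
P(-1.4) = -6.681600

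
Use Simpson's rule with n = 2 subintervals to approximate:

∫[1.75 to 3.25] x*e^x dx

f(x) = x*e^x
a = 1.75, b = 3.25, n = 2
h = (b - a)/n = 0.750000

Simpson's rule: (h/3)[f(x₀) + 4f(x₁) + 2f(x₂) + ... + f(xₙ)]

x_0 = 1.7500, f(x_0) = 10.070555, coefficient = 1
x_1 = 2.5000, f(x_1) = 30.456235, coefficient = 4
x_2 = 3.2500, f(x_2) = 83.818605, coefficient = 1

I ≈ (0.750000/3) × 215.714099 = 53.928525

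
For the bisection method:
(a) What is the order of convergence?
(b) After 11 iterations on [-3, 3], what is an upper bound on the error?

(a) Bisection has linear (order 1) convergence; the error is halved each step.

(b) Error bound = (b-a)/2^n = (3 - (-3))/2^{11}
    = 6/2^{11}

(a) 1 (linear); (b) error ≤ 2.93e-03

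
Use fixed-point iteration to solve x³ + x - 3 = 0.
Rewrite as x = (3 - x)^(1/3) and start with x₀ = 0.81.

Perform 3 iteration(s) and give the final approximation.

Equation: x³ + x - 3 = 0
Fixed-point form: x = (3 - x)^(1/3)
x₀ = 0.81

x_1 = g(0.810000) = 1.298618
x_2 = g(1.298618) = 1.193807
x_3 = g(1.193807) = 1.217834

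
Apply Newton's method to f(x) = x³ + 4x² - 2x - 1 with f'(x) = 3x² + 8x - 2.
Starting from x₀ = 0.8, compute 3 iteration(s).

f(x) = x³ + 4x² - 2x - 1
f'(x) = 3x² + 8x - 2
x₀ = 0.8

Newton-Raphson formula: x_{n+1} = x_n - f(x_n)/f'(x_n)

Iteration 1:
  f(0.800000) = 0.472000
  f'(0.800000) = 6.320000
  x_1 = 0.800000 - 0.472000/6.320000 = 0.725316
Iteration 2:
  f(0.725316) = 0.035280
  f'(0.725316) = 5.380784
  x_2 = 0.725316 - 0.035280/5.380784 = 0.718760
Iteration 3:
  f(0.718760) = 0.000265
  f'(0.718760) = 5.299925
  x_3 = 0.718760 - 0.000265/5.299925 = 0.718710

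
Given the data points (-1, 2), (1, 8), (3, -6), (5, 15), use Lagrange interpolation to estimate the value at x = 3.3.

Lagrange interpolation formula:
P(x) = Σ yᵢ × Lᵢ(x)
where Lᵢ(x) = Π_{j≠i} (x - xⱼ)/(xᵢ - xⱼ)

L_0(3.3) = (3.3 - 1)/(-1 - 1) × (3.3 - 3)/(-1 - 3) × (3.3 - 5)/(-1 - 5) = 0.024437
L_1(3.3) = (3.3 - (-1))/(1 - (-1)) × (3.3 - 3)/(1 - 3) × (3.3 - 5)/(1 - 5) = -0.137062
L_2(3.3) = (3.3 - (-1))/(3 - (-1)) × (3.3 - 1)/(3 - 1) × (3.3 - 5)/(3 - 5) = 1.050812
L_3(3.3) = (3.3 - (-1))/(5 - (-1)) × (3.3 - 1)/(5 - 1) × (3.3 - 3)/(5 - 3) = 0.061812

P(3.3) = 2×L_0(3.3) + 8×L_1(3.3) + (-6)×L_2(3.3) + 15×L_3(3.3)
P(3.3) = -6.425312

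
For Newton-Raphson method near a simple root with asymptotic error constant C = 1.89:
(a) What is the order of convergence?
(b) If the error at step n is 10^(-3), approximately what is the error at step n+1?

(a) Newton-Raphson has quadratic (order 2) convergence near simple roots.
    This means |e_{n+1}| ≈ C|e_n|².

(b) With |e_n| = 10^(-3) and C = 1.89:
    |e_{n+1}| ≈ 1.89 × (10^(-3))² = 1.89 × 10^(-6)

(a) 2 (quadratic); (b) |e_{n+1}| ≈ 1.890e-06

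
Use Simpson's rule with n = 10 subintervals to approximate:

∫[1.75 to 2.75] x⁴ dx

f(x) = x⁴
a = 1.75, b = 2.75, n = 10
h = (b - a)/n = 0.100000

Simpson's rule: (h/3)[f(x₀) + 4f(x₁) + 2f(x₂) + ... + f(xₙ)]

x_0 = 1.7500, f(x_0) = 9.378906, coefficient = 1
x_1 = 1.8500, f(x_1) = 11.713506, coefficient = 4
x_2 = 1.9500, f(x_2) = 14.459006, coefficient = 2
x_3 = 2.0500, f(x_3) = 17.661006, coefficient = 4
x_4 = 2.1500, f(x_4) = 21.367506, coefficient = 2
x_5 = 2.2500, f(x_5) = 25.628906, coefficient = 4
x_6 = 2.3500, f(x_6) = 30.498006, coefficient = 2
x_7 = 2.4500, f(x_7) = 36.030006, coefficient = 4
x_8 = 2.5500, f(x_8) = 42.282506, coefficient = 2
x_9 = 2.6500, f(x_9) = 49.315506, coefficient = 4
x_10 = 2.7500, f(x_10) = 57.191406, coefficient = 1

I ≈ (0.100000/3) × 845.180088 = 28.172670
Exact value: 28.172656
Error: 0.000013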